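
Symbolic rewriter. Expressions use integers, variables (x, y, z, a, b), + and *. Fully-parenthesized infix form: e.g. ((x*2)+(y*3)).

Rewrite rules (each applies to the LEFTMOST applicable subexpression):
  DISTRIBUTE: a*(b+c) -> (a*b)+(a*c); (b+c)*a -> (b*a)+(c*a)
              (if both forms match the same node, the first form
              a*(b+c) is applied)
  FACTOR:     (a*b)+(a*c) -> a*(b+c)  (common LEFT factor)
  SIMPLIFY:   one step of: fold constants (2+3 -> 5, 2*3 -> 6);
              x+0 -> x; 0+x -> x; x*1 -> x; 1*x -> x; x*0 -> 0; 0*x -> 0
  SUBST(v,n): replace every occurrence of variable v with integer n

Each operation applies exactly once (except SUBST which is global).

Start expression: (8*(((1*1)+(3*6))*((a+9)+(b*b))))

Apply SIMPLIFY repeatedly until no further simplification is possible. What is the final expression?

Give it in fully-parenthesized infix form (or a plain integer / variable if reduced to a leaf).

Answer: (8*(19*((a+9)+(b*b))))

Derivation:
Start: (8*(((1*1)+(3*6))*((a+9)+(b*b))))
Step 1: at RLL: (1*1) -> 1; overall: (8*(((1*1)+(3*6))*((a+9)+(b*b)))) -> (8*((1+(3*6))*((a+9)+(b*b))))
Step 2: at RLR: (3*6) -> 18; overall: (8*((1+(3*6))*((a+9)+(b*b)))) -> (8*((1+18)*((a+9)+(b*b))))
Step 3: at RL: (1+18) -> 19; overall: (8*((1+18)*((a+9)+(b*b)))) -> (8*(19*((a+9)+(b*b))))
Fixed point: (8*(19*((a+9)+(b*b))))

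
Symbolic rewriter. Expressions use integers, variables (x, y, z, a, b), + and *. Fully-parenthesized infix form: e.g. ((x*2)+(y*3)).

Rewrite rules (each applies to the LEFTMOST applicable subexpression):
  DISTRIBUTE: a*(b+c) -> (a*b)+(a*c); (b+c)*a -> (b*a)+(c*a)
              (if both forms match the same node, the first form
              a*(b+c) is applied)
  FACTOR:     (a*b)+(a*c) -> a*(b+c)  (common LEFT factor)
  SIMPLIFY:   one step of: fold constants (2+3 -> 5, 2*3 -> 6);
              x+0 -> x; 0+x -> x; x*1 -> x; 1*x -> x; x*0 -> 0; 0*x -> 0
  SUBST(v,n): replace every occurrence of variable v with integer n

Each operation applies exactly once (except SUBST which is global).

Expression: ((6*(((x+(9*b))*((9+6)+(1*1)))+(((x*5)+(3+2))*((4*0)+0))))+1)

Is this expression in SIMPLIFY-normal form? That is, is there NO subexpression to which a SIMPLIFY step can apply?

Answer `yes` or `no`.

Expression: ((6*(((x+(9*b))*((9+6)+(1*1)))+(((x*5)+(3+2))*((4*0)+0))))+1)
Scanning for simplifiable subexpressions (pre-order)...
  at root: ((6*(((x+(9*b))*((9+6)+(1*1)))+(((x*5)+(3+2))*((4*0)+0))))+1) (not simplifiable)
  at L: (6*(((x+(9*b))*((9+6)+(1*1)))+(((x*5)+(3+2))*((4*0)+0)))) (not simplifiable)
  at LR: (((x+(9*b))*((9+6)+(1*1)))+(((x*5)+(3+2))*((4*0)+0))) (not simplifiable)
  at LRL: ((x+(9*b))*((9+6)+(1*1))) (not simplifiable)
  at LRLL: (x+(9*b)) (not simplifiable)
  at LRLLR: (9*b) (not simplifiable)
  at LRLR: ((9+6)+(1*1)) (not simplifiable)
  at LRLRL: (9+6) (SIMPLIFIABLE)
  at LRLRR: (1*1) (SIMPLIFIABLE)
  at LRR: (((x*5)+(3+2))*((4*0)+0)) (not simplifiable)
  at LRRL: ((x*5)+(3+2)) (not simplifiable)
  at LRRLL: (x*5) (not simplifiable)
  at LRRLR: (3+2) (SIMPLIFIABLE)
  at LRRR: ((4*0)+0) (SIMPLIFIABLE)
  at LRRRL: (4*0) (SIMPLIFIABLE)
Found simplifiable subexpr at path LRLRL: (9+6)
One SIMPLIFY step would give: ((6*(((x+(9*b))*(15+(1*1)))+(((x*5)+(3+2))*((4*0)+0))))+1)
-> NOT in normal form.

Answer: no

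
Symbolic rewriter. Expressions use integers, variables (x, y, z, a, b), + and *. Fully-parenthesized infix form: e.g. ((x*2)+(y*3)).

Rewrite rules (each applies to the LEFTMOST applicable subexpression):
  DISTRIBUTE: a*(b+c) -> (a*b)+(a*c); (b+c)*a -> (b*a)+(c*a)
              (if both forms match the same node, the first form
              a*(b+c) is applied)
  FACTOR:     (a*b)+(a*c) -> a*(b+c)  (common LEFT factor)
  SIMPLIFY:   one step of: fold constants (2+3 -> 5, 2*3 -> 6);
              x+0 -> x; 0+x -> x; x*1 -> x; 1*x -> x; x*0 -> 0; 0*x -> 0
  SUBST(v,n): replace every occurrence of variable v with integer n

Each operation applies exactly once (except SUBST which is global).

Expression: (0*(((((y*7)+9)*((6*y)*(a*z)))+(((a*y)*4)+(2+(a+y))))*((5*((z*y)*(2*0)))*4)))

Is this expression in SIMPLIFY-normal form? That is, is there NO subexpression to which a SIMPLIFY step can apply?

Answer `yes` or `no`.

Answer: no

Derivation:
Expression: (0*(((((y*7)+9)*((6*y)*(a*z)))+(((a*y)*4)+(2+(a+y))))*((5*((z*y)*(2*0)))*4)))
Scanning for simplifiable subexpressions (pre-order)...
  at root: (0*(((((y*7)+9)*((6*y)*(a*z)))+(((a*y)*4)+(2+(a+y))))*((5*((z*y)*(2*0)))*4))) (SIMPLIFIABLE)
  at R: (((((y*7)+9)*((6*y)*(a*z)))+(((a*y)*4)+(2+(a+y))))*((5*((z*y)*(2*0)))*4)) (not simplifiable)
  at RL: ((((y*7)+9)*((6*y)*(a*z)))+(((a*y)*4)+(2+(a+y)))) (not simplifiable)
  at RLL: (((y*7)+9)*((6*y)*(a*z))) (not simplifiable)
  at RLLL: ((y*7)+9) (not simplifiable)
  at RLLLL: (y*7) (not simplifiable)
  at RLLR: ((6*y)*(a*z)) (not simplifiable)
  at RLLRL: (6*y) (not simplifiable)
  at RLLRR: (a*z) (not simplifiable)
  at RLR: (((a*y)*4)+(2+(a+y))) (not simplifiable)
  at RLRL: ((a*y)*4) (not simplifiable)
  at RLRLL: (a*y) (not simplifiable)
  at RLRR: (2+(a+y)) (not simplifiable)
  at RLRRR: (a+y) (not simplifiable)
  at RR: ((5*((z*y)*(2*0)))*4) (not simplifiable)
  at RRL: (5*((z*y)*(2*0))) (not simplifiable)
  at RRLR: ((z*y)*(2*0)) (not simplifiable)
  at RRLRL: (z*y) (not simplifiable)
  at RRLRR: (2*0) (SIMPLIFIABLE)
Found simplifiable subexpr at path root: (0*(((((y*7)+9)*((6*y)*(a*z)))+(((a*y)*4)+(2+(a+y))))*((5*((z*y)*(2*0)))*4)))
One SIMPLIFY step would give: 0
-> NOT in normal form.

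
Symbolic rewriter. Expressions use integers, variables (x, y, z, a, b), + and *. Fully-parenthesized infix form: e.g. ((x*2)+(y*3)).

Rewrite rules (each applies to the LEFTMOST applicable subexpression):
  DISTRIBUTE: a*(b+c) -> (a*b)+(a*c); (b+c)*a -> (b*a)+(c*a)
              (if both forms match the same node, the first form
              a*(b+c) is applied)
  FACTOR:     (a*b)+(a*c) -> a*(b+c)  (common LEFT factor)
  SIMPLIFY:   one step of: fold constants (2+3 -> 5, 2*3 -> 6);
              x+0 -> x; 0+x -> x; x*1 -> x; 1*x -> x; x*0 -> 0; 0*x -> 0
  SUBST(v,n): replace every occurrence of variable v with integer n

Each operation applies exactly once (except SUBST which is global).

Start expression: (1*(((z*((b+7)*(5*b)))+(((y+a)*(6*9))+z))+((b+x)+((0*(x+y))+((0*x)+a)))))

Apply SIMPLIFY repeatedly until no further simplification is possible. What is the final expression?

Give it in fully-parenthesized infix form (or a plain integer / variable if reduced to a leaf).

Start: (1*(((z*((b+7)*(5*b)))+(((y+a)*(6*9))+z))+((b+x)+((0*(x+y))+((0*x)+a)))))
Step 1: at root: (1*(((z*((b+7)*(5*b)))+(((y+a)*(6*9))+z))+((b+x)+((0*(x+y))+((0*x)+a))))) -> (((z*((b+7)*(5*b)))+(((y+a)*(6*9))+z))+((b+x)+((0*(x+y))+((0*x)+a)))); overall: (1*(((z*((b+7)*(5*b)))+(((y+a)*(6*9))+z))+((b+x)+((0*(x+y))+((0*x)+a))))) -> (((z*((b+7)*(5*b)))+(((y+a)*(6*9))+z))+((b+x)+((0*(x+y))+((0*x)+a))))
Step 2: at LRLR: (6*9) -> 54; overall: (((z*((b+7)*(5*b)))+(((y+a)*(6*9))+z))+((b+x)+((0*(x+y))+((0*x)+a)))) -> (((z*((b+7)*(5*b)))+(((y+a)*54)+z))+((b+x)+((0*(x+y))+((0*x)+a))))
Step 3: at RRL: (0*(x+y)) -> 0; overall: (((z*((b+7)*(5*b)))+(((y+a)*54)+z))+((b+x)+((0*(x+y))+((0*x)+a)))) -> (((z*((b+7)*(5*b)))+(((y+a)*54)+z))+((b+x)+(0+((0*x)+a))))
Step 4: at RR: (0+((0*x)+a)) -> ((0*x)+a); overall: (((z*((b+7)*(5*b)))+(((y+a)*54)+z))+((b+x)+(0+((0*x)+a)))) -> (((z*((b+7)*(5*b)))+(((y+a)*54)+z))+((b+x)+((0*x)+a)))
Step 5: at RRL: (0*x) -> 0; overall: (((z*((b+7)*(5*b)))+(((y+a)*54)+z))+((b+x)+((0*x)+a))) -> (((z*((b+7)*(5*b)))+(((y+a)*54)+z))+((b+x)+(0+a)))
Step 6: at RR: (0+a) -> a; overall: (((z*((b+7)*(5*b)))+(((y+a)*54)+z))+((b+x)+(0+a))) -> (((z*((b+7)*(5*b)))+(((y+a)*54)+z))+((b+x)+a))
Fixed point: (((z*((b+7)*(5*b)))+(((y+a)*54)+z))+((b+x)+a))

Answer: (((z*((b+7)*(5*b)))+(((y+a)*54)+z))+((b+x)+a))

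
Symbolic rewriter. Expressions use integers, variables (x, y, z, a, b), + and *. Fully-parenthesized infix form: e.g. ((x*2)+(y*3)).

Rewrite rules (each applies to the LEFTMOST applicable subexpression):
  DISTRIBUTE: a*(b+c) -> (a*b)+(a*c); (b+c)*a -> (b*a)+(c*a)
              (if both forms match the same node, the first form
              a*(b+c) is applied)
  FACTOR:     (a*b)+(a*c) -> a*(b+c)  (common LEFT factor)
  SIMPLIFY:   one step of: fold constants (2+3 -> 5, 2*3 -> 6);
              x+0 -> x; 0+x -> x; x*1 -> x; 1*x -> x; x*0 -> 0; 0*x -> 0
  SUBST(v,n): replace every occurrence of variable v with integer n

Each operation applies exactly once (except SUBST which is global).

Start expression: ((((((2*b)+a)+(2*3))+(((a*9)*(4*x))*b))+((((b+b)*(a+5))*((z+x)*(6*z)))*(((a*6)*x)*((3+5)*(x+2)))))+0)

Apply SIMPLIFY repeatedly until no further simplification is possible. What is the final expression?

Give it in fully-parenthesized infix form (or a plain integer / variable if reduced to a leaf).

Answer: (((((2*b)+a)+6)+(((a*9)*(4*x))*b))+((((b+b)*(a+5))*((z+x)*(6*z)))*(((a*6)*x)*(8*(x+2)))))

Derivation:
Start: ((((((2*b)+a)+(2*3))+(((a*9)*(4*x))*b))+((((b+b)*(a+5))*((z+x)*(6*z)))*(((a*6)*x)*((3+5)*(x+2)))))+0)
Step 1: at root: ((((((2*b)+a)+(2*3))+(((a*9)*(4*x))*b))+((((b+b)*(a+5))*((z+x)*(6*z)))*(((a*6)*x)*((3+5)*(x+2)))))+0) -> (((((2*b)+a)+(2*3))+(((a*9)*(4*x))*b))+((((b+b)*(a+5))*((z+x)*(6*z)))*(((a*6)*x)*((3+5)*(x+2))))); overall: ((((((2*b)+a)+(2*3))+(((a*9)*(4*x))*b))+((((b+b)*(a+5))*((z+x)*(6*z)))*(((a*6)*x)*((3+5)*(x+2)))))+0) -> (((((2*b)+a)+(2*3))+(((a*9)*(4*x))*b))+((((b+b)*(a+5))*((z+x)*(6*z)))*(((a*6)*x)*((3+5)*(x+2)))))
Step 2: at LLR: (2*3) -> 6; overall: (((((2*b)+a)+(2*3))+(((a*9)*(4*x))*b))+((((b+b)*(a+5))*((z+x)*(6*z)))*(((a*6)*x)*((3+5)*(x+2))))) -> (((((2*b)+a)+6)+(((a*9)*(4*x))*b))+((((b+b)*(a+5))*((z+x)*(6*z)))*(((a*6)*x)*((3+5)*(x+2)))))
Step 3: at RRRL: (3+5) -> 8; overall: (((((2*b)+a)+6)+(((a*9)*(4*x))*b))+((((b+b)*(a+5))*((z+x)*(6*z)))*(((a*6)*x)*((3+5)*(x+2))))) -> (((((2*b)+a)+6)+(((a*9)*(4*x))*b))+((((b+b)*(a+5))*((z+x)*(6*z)))*(((a*6)*x)*(8*(x+2)))))
Fixed point: (((((2*b)+a)+6)+(((a*9)*(4*x))*b))+((((b+b)*(a+5))*((z+x)*(6*z)))*(((a*6)*x)*(8*(x+2)))))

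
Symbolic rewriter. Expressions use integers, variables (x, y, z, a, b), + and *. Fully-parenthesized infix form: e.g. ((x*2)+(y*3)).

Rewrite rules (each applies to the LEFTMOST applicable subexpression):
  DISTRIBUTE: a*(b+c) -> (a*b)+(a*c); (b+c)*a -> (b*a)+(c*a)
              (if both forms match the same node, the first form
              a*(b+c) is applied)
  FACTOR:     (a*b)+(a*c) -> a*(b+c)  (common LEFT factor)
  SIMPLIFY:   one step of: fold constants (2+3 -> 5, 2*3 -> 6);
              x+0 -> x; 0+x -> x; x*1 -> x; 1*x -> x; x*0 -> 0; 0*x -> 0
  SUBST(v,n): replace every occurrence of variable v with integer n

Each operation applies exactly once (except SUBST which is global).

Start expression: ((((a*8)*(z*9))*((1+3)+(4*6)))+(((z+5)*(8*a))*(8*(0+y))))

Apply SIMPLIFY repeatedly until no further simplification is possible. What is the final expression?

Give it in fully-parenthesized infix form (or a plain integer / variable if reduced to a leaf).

Answer: ((((a*8)*(z*9))*28)+(((z+5)*(8*a))*(8*y)))

Derivation:
Start: ((((a*8)*(z*9))*((1+3)+(4*6)))+(((z+5)*(8*a))*(8*(0+y))))
Step 1: at LRL: (1+3) -> 4; overall: ((((a*8)*(z*9))*((1+3)+(4*6)))+(((z+5)*(8*a))*(8*(0+y)))) -> ((((a*8)*(z*9))*(4+(4*6)))+(((z+5)*(8*a))*(8*(0+y))))
Step 2: at LRR: (4*6) -> 24; overall: ((((a*8)*(z*9))*(4+(4*6)))+(((z+5)*(8*a))*(8*(0+y)))) -> ((((a*8)*(z*9))*(4+24))+(((z+5)*(8*a))*(8*(0+y))))
Step 3: at LR: (4+24) -> 28; overall: ((((a*8)*(z*9))*(4+24))+(((z+5)*(8*a))*(8*(0+y)))) -> ((((a*8)*(z*9))*28)+(((z+5)*(8*a))*(8*(0+y))))
Step 4: at RRR: (0+y) -> y; overall: ((((a*8)*(z*9))*28)+(((z+5)*(8*a))*(8*(0+y)))) -> ((((a*8)*(z*9))*28)+(((z+5)*(8*a))*(8*y)))
Fixed point: ((((a*8)*(z*9))*28)+(((z+5)*(8*a))*(8*y)))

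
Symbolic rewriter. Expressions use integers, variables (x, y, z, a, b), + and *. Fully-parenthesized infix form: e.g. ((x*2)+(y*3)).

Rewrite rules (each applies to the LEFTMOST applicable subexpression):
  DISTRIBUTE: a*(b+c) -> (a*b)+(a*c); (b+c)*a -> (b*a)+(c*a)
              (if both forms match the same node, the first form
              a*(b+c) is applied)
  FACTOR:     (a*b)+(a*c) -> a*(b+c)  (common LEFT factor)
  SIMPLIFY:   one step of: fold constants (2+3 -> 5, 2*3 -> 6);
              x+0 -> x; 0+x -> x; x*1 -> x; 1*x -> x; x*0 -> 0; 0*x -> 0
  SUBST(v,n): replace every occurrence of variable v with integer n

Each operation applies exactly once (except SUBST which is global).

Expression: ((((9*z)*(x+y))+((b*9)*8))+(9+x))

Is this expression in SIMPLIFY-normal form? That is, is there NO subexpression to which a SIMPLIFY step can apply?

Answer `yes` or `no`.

Answer: yes

Derivation:
Expression: ((((9*z)*(x+y))+((b*9)*8))+(9+x))
Scanning for simplifiable subexpressions (pre-order)...
  at root: ((((9*z)*(x+y))+((b*9)*8))+(9+x)) (not simplifiable)
  at L: (((9*z)*(x+y))+((b*9)*8)) (not simplifiable)
  at LL: ((9*z)*(x+y)) (not simplifiable)
  at LLL: (9*z) (not simplifiable)
  at LLR: (x+y) (not simplifiable)
  at LR: ((b*9)*8) (not simplifiable)
  at LRL: (b*9) (not simplifiable)
  at R: (9+x) (not simplifiable)
Result: no simplifiable subexpression found -> normal form.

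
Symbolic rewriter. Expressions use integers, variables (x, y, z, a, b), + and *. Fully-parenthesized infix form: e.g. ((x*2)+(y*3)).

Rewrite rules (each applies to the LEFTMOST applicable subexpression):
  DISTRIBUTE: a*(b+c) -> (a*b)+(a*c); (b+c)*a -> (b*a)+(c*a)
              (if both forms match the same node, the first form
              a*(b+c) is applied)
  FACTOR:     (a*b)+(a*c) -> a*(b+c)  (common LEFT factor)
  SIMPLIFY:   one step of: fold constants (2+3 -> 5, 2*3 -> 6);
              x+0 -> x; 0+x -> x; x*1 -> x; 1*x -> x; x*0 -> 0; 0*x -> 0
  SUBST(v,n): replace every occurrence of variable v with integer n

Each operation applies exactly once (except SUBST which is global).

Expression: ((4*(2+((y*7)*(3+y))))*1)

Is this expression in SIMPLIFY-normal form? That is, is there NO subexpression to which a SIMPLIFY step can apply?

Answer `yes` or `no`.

Expression: ((4*(2+((y*7)*(3+y))))*1)
Scanning for simplifiable subexpressions (pre-order)...
  at root: ((4*(2+((y*7)*(3+y))))*1) (SIMPLIFIABLE)
  at L: (4*(2+((y*7)*(3+y)))) (not simplifiable)
  at LR: (2+((y*7)*(3+y))) (not simplifiable)
  at LRR: ((y*7)*(3+y)) (not simplifiable)
  at LRRL: (y*7) (not simplifiable)
  at LRRR: (3+y) (not simplifiable)
Found simplifiable subexpr at path root: ((4*(2+((y*7)*(3+y))))*1)
One SIMPLIFY step would give: (4*(2+((y*7)*(3+y))))
-> NOT in normal form.

Answer: no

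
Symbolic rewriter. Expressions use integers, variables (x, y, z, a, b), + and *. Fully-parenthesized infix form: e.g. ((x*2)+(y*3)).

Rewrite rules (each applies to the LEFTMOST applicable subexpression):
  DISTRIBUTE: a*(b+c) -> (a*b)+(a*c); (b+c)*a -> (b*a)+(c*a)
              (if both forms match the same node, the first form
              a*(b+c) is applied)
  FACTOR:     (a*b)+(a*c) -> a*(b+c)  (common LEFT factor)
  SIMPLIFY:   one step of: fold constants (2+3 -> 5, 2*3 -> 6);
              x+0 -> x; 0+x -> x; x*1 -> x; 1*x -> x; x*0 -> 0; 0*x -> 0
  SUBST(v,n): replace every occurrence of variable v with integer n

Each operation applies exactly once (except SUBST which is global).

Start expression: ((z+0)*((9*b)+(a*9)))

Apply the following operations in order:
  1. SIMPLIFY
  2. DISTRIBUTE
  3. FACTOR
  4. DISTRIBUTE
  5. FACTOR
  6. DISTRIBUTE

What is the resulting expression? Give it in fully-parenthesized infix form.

Answer: ((z*(9*b))+(z*(a*9)))

Derivation:
Start: ((z+0)*((9*b)+(a*9)))
Apply SIMPLIFY at L (target: (z+0)): ((z+0)*((9*b)+(a*9))) -> (z*((9*b)+(a*9)))
Apply DISTRIBUTE at root (target: (z*((9*b)+(a*9)))): (z*((9*b)+(a*9))) -> ((z*(9*b))+(z*(a*9)))
Apply FACTOR at root (target: ((z*(9*b))+(z*(a*9)))): ((z*(9*b))+(z*(a*9))) -> (z*((9*b)+(a*9)))
Apply DISTRIBUTE at root (target: (z*((9*b)+(a*9)))): (z*((9*b)+(a*9))) -> ((z*(9*b))+(z*(a*9)))
Apply FACTOR at root (target: ((z*(9*b))+(z*(a*9)))): ((z*(9*b))+(z*(a*9))) -> (z*((9*b)+(a*9)))
Apply DISTRIBUTE at root (target: (z*((9*b)+(a*9)))): (z*((9*b)+(a*9))) -> ((z*(9*b))+(z*(a*9)))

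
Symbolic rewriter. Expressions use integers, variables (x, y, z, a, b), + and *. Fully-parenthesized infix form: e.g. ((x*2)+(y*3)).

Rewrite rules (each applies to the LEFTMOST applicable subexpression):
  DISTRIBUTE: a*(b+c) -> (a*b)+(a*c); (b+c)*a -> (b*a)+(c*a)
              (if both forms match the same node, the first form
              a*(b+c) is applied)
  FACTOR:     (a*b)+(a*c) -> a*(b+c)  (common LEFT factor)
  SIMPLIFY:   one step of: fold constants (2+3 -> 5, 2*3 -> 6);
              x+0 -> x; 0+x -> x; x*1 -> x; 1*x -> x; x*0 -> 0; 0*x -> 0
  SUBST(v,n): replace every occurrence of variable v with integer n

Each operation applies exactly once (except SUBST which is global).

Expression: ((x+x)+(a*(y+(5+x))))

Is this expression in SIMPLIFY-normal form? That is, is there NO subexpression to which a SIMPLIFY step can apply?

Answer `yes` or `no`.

Answer: yes

Derivation:
Expression: ((x+x)+(a*(y+(5+x))))
Scanning for simplifiable subexpressions (pre-order)...
  at root: ((x+x)+(a*(y+(5+x)))) (not simplifiable)
  at L: (x+x) (not simplifiable)
  at R: (a*(y+(5+x))) (not simplifiable)
  at RR: (y+(5+x)) (not simplifiable)
  at RRR: (5+x) (not simplifiable)
Result: no simplifiable subexpression found -> normal form.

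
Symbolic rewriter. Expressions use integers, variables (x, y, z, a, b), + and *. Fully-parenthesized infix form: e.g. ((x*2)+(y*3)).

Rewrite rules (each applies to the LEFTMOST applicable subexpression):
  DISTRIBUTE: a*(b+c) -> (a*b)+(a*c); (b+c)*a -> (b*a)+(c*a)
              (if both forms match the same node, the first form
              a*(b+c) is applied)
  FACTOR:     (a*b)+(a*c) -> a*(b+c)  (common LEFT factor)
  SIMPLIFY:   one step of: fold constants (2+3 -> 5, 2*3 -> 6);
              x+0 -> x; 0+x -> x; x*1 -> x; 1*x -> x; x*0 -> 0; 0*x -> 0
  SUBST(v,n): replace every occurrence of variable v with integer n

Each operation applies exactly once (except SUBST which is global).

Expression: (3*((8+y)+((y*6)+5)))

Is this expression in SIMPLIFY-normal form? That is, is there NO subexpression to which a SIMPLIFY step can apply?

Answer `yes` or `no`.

Answer: yes

Derivation:
Expression: (3*((8+y)+((y*6)+5)))
Scanning for simplifiable subexpressions (pre-order)...
  at root: (3*((8+y)+((y*6)+5))) (not simplifiable)
  at R: ((8+y)+((y*6)+5)) (not simplifiable)
  at RL: (8+y) (not simplifiable)
  at RR: ((y*6)+5) (not simplifiable)
  at RRL: (y*6) (not simplifiable)
Result: no simplifiable subexpression found -> normal form.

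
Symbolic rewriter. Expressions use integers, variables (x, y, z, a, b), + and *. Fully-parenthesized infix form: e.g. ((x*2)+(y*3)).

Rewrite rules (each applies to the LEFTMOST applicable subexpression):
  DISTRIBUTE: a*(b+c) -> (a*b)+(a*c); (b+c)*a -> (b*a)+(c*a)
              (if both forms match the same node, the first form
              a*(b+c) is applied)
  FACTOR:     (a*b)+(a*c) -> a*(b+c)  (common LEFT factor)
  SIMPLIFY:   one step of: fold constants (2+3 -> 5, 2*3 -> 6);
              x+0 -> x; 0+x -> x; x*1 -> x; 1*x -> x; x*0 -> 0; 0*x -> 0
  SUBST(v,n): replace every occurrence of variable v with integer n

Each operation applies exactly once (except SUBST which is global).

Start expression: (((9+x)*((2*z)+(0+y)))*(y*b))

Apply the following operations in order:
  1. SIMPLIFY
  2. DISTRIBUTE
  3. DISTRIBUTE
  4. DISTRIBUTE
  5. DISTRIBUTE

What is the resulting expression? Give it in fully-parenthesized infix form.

Answer: ((((9*(2*z))*(y*b))+((x*(2*z))*(y*b)))+(((9+x)*y)*(y*b)))

Derivation:
Start: (((9+x)*((2*z)+(0+y)))*(y*b))
Apply SIMPLIFY at LRR (target: (0+y)): (((9+x)*((2*z)+(0+y)))*(y*b)) -> (((9+x)*((2*z)+y))*(y*b))
Apply DISTRIBUTE at L (target: ((9+x)*((2*z)+y))): (((9+x)*((2*z)+y))*(y*b)) -> ((((9+x)*(2*z))+((9+x)*y))*(y*b))
Apply DISTRIBUTE at root (target: ((((9+x)*(2*z))+((9+x)*y))*(y*b))): ((((9+x)*(2*z))+((9+x)*y))*(y*b)) -> ((((9+x)*(2*z))*(y*b))+(((9+x)*y)*(y*b)))
Apply DISTRIBUTE at LL (target: ((9+x)*(2*z))): ((((9+x)*(2*z))*(y*b))+(((9+x)*y)*(y*b))) -> ((((9*(2*z))+(x*(2*z)))*(y*b))+(((9+x)*y)*(y*b)))
Apply DISTRIBUTE at L (target: (((9*(2*z))+(x*(2*z)))*(y*b))): ((((9*(2*z))+(x*(2*z)))*(y*b))+(((9+x)*y)*(y*b))) -> ((((9*(2*z))*(y*b))+((x*(2*z))*(y*b)))+(((9+x)*y)*(y*b)))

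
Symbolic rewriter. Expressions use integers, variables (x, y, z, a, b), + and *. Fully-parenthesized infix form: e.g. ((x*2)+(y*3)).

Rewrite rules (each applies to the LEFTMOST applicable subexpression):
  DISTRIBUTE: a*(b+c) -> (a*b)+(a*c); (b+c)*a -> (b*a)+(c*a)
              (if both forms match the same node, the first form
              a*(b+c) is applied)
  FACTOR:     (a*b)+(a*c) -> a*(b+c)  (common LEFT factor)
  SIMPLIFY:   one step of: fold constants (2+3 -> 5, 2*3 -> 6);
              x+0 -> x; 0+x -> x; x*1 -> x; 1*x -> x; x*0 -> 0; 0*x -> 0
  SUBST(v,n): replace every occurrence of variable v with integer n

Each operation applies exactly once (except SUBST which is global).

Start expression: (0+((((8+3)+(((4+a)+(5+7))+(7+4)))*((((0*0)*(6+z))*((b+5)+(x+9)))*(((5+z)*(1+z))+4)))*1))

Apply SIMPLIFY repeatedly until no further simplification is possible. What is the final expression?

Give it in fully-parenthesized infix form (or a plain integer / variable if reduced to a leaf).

Answer: 0

Derivation:
Start: (0+((((8+3)+(((4+a)+(5+7))+(7+4)))*((((0*0)*(6+z))*((b+5)+(x+9)))*(((5+z)*(1+z))+4)))*1))
Step 1: at root: (0+((((8+3)+(((4+a)+(5+7))+(7+4)))*((((0*0)*(6+z))*((b+5)+(x+9)))*(((5+z)*(1+z))+4)))*1)) -> ((((8+3)+(((4+a)+(5+7))+(7+4)))*((((0*0)*(6+z))*((b+5)+(x+9)))*(((5+z)*(1+z))+4)))*1); overall: (0+((((8+3)+(((4+a)+(5+7))+(7+4)))*((((0*0)*(6+z))*((b+5)+(x+9)))*(((5+z)*(1+z))+4)))*1)) -> ((((8+3)+(((4+a)+(5+7))+(7+4)))*((((0*0)*(6+z))*((b+5)+(x+9)))*(((5+z)*(1+z))+4)))*1)
Step 2: at root: ((((8+3)+(((4+a)+(5+7))+(7+4)))*((((0*0)*(6+z))*((b+5)+(x+9)))*(((5+z)*(1+z))+4)))*1) -> (((8+3)+(((4+a)+(5+7))+(7+4)))*((((0*0)*(6+z))*((b+5)+(x+9)))*(((5+z)*(1+z))+4))); overall: ((((8+3)+(((4+a)+(5+7))+(7+4)))*((((0*0)*(6+z))*((b+5)+(x+9)))*(((5+z)*(1+z))+4)))*1) -> (((8+3)+(((4+a)+(5+7))+(7+4)))*((((0*0)*(6+z))*((b+5)+(x+9)))*(((5+z)*(1+z))+4)))
Step 3: at LL: (8+3) -> 11; overall: (((8+3)+(((4+a)+(5+7))+(7+4)))*((((0*0)*(6+z))*((b+5)+(x+9)))*(((5+z)*(1+z))+4))) -> ((11+(((4+a)+(5+7))+(7+4)))*((((0*0)*(6+z))*((b+5)+(x+9)))*(((5+z)*(1+z))+4)))
Step 4: at LRLR: (5+7) -> 12; overall: ((11+(((4+a)+(5+7))+(7+4)))*((((0*0)*(6+z))*((b+5)+(x+9)))*(((5+z)*(1+z))+4))) -> ((11+(((4+a)+12)+(7+4)))*((((0*0)*(6+z))*((b+5)+(x+9)))*(((5+z)*(1+z))+4)))
Step 5: at LRR: (7+4) -> 11; overall: ((11+(((4+a)+12)+(7+4)))*((((0*0)*(6+z))*((b+5)+(x+9)))*(((5+z)*(1+z))+4))) -> ((11+(((4+a)+12)+11))*((((0*0)*(6+z))*((b+5)+(x+9)))*(((5+z)*(1+z))+4)))
Step 6: at RLLL: (0*0) -> 0; overall: ((11+(((4+a)+12)+11))*((((0*0)*(6+z))*((b+5)+(x+9)))*(((5+z)*(1+z))+4))) -> ((11+(((4+a)+12)+11))*(((0*(6+z))*((b+5)+(x+9)))*(((5+z)*(1+z))+4)))
Step 7: at RLL: (0*(6+z)) -> 0; overall: ((11+(((4+a)+12)+11))*(((0*(6+z))*((b+5)+(x+9)))*(((5+z)*(1+z))+4))) -> ((11+(((4+a)+12)+11))*((0*((b+5)+(x+9)))*(((5+z)*(1+z))+4)))
Step 8: at RL: (0*((b+5)+(x+9))) -> 0; overall: ((11+(((4+a)+12)+11))*((0*((b+5)+(x+9)))*(((5+z)*(1+z))+4))) -> ((11+(((4+a)+12)+11))*(0*(((5+z)*(1+z))+4)))
Step 9: at R: (0*(((5+z)*(1+z))+4)) -> 0; overall: ((11+(((4+a)+12)+11))*(0*(((5+z)*(1+z))+4))) -> ((11+(((4+a)+12)+11))*0)
Step 10: at root: ((11+(((4+a)+12)+11))*0) -> 0; overall: ((11+(((4+a)+12)+11))*0) -> 0
Fixed point: 0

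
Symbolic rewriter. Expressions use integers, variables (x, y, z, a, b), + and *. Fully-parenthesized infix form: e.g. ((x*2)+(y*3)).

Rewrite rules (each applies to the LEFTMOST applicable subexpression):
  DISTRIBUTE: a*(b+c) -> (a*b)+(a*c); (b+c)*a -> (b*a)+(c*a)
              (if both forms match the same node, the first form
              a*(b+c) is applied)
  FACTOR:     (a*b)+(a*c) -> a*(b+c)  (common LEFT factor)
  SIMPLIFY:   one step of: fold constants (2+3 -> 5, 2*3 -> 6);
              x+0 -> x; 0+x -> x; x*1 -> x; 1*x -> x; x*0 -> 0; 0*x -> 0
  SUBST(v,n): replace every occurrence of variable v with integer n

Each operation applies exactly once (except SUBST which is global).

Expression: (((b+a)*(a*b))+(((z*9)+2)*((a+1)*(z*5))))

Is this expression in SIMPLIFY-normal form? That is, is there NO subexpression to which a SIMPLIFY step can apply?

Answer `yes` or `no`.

Answer: yes

Derivation:
Expression: (((b+a)*(a*b))+(((z*9)+2)*((a+1)*(z*5))))
Scanning for simplifiable subexpressions (pre-order)...
  at root: (((b+a)*(a*b))+(((z*9)+2)*((a+1)*(z*5)))) (not simplifiable)
  at L: ((b+a)*(a*b)) (not simplifiable)
  at LL: (b+a) (not simplifiable)
  at LR: (a*b) (not simplifiable)
  at R: (((z*9)+2)*((a+1)*(z*5))) (not simplifiable)
  at RL: ((z*9)+2) (not simplifiable)
  at RLL: (z*9) (not simplifiable)
  at RR: ((a+1)*(z*5)) (not simplifiable)
  at RRL: (a+1) (not simplifiable)
  at RRR: (z*5) (not simplifiable)
Result: no simplifiable subexpression found -> normal form.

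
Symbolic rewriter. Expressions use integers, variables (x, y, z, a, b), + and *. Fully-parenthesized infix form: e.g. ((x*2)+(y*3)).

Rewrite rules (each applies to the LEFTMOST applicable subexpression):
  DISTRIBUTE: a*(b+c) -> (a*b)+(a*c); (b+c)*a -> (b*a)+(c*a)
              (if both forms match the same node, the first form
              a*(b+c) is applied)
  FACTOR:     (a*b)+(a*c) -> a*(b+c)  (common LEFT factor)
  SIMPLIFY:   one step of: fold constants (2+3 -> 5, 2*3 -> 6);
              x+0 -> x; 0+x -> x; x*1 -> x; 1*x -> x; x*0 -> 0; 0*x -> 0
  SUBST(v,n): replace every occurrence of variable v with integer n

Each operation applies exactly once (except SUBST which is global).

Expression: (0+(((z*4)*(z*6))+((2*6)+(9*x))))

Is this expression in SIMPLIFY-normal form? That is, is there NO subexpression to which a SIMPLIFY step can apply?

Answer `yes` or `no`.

Answer: no

Derivation:
Expression: (0+(((z*4)*(z*6))+((2*6)+(9*x))))
Scanning for simplifiable subexpressions (pre-order)...
  at root: (0+(((z*4)*(z*6))+((2*6)+(9*x)))) (SIMPLIFIABLE)
  at R: (((z*4)*(z*6))+((2*6)+(9*x))) (not simplifiable)
  at RL: ((z*4)*(z*6)) (not simplifiable)
  at RLL: (z*4) (not simplifiable)
  at RLR: (z*6) (not simplifiable)
  at RR: ((2*6)+(9*x)) (not simplifiable)
  at RRL: (2*6) (SIMPLIFIABLE)
  at RRR: (9*x) (not simplifiable)
Found simplifiable subexpr at path root: (0+(((z*4)*(z*6))+((2*6)+(9*x))))
One SIMPLIFY step would give: (((z*4)*(z*6))+((2*6)+(9*x)))
-> NOT in normal form.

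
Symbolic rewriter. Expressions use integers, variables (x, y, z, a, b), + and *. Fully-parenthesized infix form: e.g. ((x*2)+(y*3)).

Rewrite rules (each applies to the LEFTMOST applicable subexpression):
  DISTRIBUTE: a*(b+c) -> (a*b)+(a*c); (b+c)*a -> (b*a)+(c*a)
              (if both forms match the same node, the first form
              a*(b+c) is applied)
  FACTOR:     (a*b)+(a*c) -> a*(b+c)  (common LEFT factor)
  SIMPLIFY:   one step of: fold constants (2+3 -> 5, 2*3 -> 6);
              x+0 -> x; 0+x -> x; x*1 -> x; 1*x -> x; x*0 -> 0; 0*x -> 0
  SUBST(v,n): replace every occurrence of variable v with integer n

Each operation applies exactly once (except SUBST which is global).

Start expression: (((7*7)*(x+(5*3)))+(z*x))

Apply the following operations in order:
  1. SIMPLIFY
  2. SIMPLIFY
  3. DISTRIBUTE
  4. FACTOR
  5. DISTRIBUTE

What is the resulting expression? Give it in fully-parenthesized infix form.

Answer: (((49*x)+(49*15))+(z*x))

Derivation:
Start: (((7*7)*(x+(5*3)))+(z*x))
Apply SIMPLIFY at LL (target: (7*7)): (((7*7)*(x+(5*3)))+(z*x)) -> ((49*(x+(5*3)))+(z*x))
Apply SIMPLIFY at LRR (target: (5*3)): ((49*(x+(5*3)))+(z*x)) -> ((49*(x+15))+(z*x))
Apply DISTRIBUTE at L (target: (49*(x+15))): ((49*(x+15))+(z*x)) -> (((49*x)+(49*15))+(z*x))
Apply FACTOR at L (target: ((49*x)+(49*15))): (((49*x)+(49*15))+(z*x)) -> ((49*(x+15))+(z*x))
Apply DISTRIBUTE at L (target: (49*(x+15))): ((49*(x+15))+(z*x)) -> (((49*x)+(49*15))+(z*x))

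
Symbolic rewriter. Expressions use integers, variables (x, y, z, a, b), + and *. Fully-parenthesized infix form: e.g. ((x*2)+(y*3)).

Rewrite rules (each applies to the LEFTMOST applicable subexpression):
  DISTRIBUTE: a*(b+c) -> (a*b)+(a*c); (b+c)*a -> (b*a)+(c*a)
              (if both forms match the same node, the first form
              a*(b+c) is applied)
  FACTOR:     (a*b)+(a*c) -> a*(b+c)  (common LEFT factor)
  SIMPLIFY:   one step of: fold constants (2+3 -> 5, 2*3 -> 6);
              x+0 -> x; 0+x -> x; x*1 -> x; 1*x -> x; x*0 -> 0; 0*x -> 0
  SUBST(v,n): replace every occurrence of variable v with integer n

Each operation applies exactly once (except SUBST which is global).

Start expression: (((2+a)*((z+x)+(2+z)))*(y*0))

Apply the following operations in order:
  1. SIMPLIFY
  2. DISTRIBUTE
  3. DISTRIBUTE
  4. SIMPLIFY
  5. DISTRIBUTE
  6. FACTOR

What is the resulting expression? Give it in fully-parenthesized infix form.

Start: (((2+a)*((z+x)+(2+z)))*(y*0))
Apply SIMPLIFY at R (target: (y*0)): (((2+a)*((z+x)+(2+z)))*(y*0)) -> (((2+a)*((z+x)+(2+z)))*0)
Apply DISTRIBUTE at L (target: ((2+a)*((z+x)+(2+z)))): (((2+a)*((z+x)+(2+z)))*0) -> ((((2+a)*(z+x))+((2+a)*(2+z)))*0)
Apply DISTRIBUTE at root (target: ((((2+a)*(z+x))+((2+a)*(2+z)))*0)): ((((2+a)*(z+x))+((2+a)*(2+z)))*0) -> ((((2+a)*(z+x))*0)+(((2+a)*(2+z))*0))
Apply SIMPLIFY at L (target: (((2+a)*(z+x))*0)): ((((2+a)*(z+x))*0)+(((2+a)*(2+z))*0)) -> (0+(((2+a)*(2+z))*0))
Apply DISTRIBUTE at RL (target: ((2+a)*(2+z))): (0+(((2+a)*(2+z))*0)) -> (0+((((2+a)*2)+((2+a)*z))*0))
Apply FACTOR at RL (target: (((2+a)*2)+((2+a)*z))): (0+((((2+a)*2)+((2+a)*z))*0)) -> (0+(((2+a)*(2+z))*0))

Answer: (0+(((2+a)*(2+z))*0))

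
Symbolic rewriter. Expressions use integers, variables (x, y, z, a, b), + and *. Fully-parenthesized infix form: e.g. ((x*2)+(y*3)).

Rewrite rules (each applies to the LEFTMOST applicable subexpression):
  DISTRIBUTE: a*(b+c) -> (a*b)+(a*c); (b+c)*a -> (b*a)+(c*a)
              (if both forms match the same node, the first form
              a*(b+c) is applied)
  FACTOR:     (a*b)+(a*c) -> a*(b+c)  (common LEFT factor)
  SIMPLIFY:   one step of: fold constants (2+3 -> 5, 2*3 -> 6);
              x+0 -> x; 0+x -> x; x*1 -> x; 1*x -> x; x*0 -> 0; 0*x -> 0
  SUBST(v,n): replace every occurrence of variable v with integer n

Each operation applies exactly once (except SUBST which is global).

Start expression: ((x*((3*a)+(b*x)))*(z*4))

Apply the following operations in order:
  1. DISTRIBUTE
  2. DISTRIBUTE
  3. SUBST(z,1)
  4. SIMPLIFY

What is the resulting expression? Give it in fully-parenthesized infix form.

Start: ((x*((3*a)+(b*x)))*(z*4))
Apply DISTRIBUTE at L (target: (x*((3*a)+(b*x)))): ((x*((3*a)+(b*x)))*(z*4)) -> (((x*(3*a))+(x*(b*x)))*(z*4))
Apply DISTRIBUTE at root (target: (((x*(3*a))+(x*(b*x)))*(z*4))): (((x*(3*a))+(x*(b*x)))*(z*4)) -> (((x*(3*a))*(z*4))+((x*(b*x))*(z*4)))
Apply SUBST(z,1): (((x*(3*a))*(z*4))+((x*(b*x))*(z*4))) -> (((x*(3*a))*(1*4))+((x*(b*x))*(1*4)))
Apply SIMPLIFY at LR (target: (1*4)): (((x*(3*a))*(1*4))+((x*(b*x))*(1*4))) -> (((x*(3*a))*4)+((x*(b*x))*(1*4)))

Answer: (((x*(3*a))*4)+((x*(b*x))*(1*4)))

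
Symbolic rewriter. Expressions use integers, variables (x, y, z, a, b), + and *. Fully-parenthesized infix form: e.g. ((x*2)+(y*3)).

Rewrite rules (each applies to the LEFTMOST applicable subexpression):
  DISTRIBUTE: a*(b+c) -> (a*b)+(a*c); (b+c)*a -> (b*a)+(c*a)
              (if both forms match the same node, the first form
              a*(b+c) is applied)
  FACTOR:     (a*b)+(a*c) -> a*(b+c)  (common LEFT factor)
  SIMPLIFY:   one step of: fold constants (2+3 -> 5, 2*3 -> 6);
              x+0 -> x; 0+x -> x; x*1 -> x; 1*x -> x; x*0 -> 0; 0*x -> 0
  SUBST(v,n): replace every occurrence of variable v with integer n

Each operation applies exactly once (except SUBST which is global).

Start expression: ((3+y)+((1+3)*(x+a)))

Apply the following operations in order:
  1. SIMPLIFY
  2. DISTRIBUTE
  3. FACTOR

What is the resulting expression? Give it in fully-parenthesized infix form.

Answer: ((3+y)+(4*(x+a)))

Derivation:
Start: ((3+y)+((1+3)*(x+a)))
Apply SIMPLIFY at RL (target: (1+3)): ((3+y)+((1+3)*(x+a))) -> ((3+y)+(4*(x+a)))
Apply DISTRIBUTE at R (target: (4*(x+a))): ((3+y)+(4*(x+a))) -> ((3+y)+((4*x)+(4*a)))
Apply FACTOR at R (target: ((4*x)+(4*a))): ((3+y)+((4*x)+(4*a))) -> ((3+y)+(4*(x+a)))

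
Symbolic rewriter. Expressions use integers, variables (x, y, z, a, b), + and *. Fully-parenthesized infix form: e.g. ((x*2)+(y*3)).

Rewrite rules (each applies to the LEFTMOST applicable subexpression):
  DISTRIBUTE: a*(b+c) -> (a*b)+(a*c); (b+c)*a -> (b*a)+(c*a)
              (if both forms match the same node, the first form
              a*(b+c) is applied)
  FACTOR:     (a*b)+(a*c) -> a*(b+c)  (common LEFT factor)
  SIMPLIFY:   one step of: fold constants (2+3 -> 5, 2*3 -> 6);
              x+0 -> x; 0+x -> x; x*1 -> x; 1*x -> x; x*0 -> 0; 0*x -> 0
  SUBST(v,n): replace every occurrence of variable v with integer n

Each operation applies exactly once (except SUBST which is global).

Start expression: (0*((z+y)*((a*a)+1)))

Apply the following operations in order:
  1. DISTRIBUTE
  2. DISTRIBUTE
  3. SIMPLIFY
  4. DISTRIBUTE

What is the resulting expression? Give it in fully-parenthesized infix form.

Start: (0*((z+y)*((a*a)+1)))
Apply DISTRIBUTE at R (target: ((z+y)*((a*a)+1))): (0*((z+y)*((a*a)+1))) -> (0*(((z+y)*(a*a))+((z+y)*1)))
Apply DISTRIBUTE at root (target: (0*(((z+y)*(a*a))+((z+y)*1)))): (0*(((z+y)*(a*a))+((z+y)*1))) -> ((0*((z+y)*(a*a)))+(0*((z+y)*1)))
Apply SIMPLIFY at L (target: (0*((z+y)*(a*a)))): ((0*((z+y)*(a*a)))+(0*((z+y)*1))) -> (0+(0*((z+y)*1)))
Apply DISTRIBUTE at RR (target: ((z+y)*1)): (0+(0*((z+y)*1))) -> (0+(0*((z*1)+(y*1))))

Answer: (0+(0*((z*1)+(y*1))))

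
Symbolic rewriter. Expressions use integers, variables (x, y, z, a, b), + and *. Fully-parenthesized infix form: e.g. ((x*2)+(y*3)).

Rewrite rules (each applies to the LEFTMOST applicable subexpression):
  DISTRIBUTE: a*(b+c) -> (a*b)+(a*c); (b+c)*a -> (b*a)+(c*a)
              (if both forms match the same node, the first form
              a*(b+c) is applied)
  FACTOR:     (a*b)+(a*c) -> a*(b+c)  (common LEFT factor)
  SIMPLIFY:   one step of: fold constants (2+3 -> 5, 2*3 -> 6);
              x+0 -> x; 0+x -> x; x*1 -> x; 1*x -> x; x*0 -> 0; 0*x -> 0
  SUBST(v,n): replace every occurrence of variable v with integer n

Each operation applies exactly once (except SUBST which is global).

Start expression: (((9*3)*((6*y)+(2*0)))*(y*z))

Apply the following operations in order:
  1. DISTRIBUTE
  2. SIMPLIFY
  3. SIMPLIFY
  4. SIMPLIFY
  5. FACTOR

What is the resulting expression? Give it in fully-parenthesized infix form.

Answer: ((27*((6*y)+0))*(y*z))

Derivation:
Start: (((9*3)*((6*y)+(2*0)))*(y*z))
Apply DISTRIBUTE at L (target: ((9*3)*((6*y)+(2*0)))): (((9*3)*((6*y)+(2*0)))*(y*z)) -> ((((9*3)*(6*y))+((9*3)*(2*0)))*(y*z))
Apply SIMPLIFY at LLL (target: (9*3)): ((((9*3)*(6*y))+((9*3)*(2*0)))*(y*z)) -> (((27*(6*y))+((9*3)*(2*0)))*(y*z))
Apply SIMPLIFY at LRL (target: (9*3)): (((27*(6*y))+((9*3)*(2*0)))*(y*z)) -> (((27*(6*y))+(27*(2*0)))*(y*z))
Apply SIMPLIFY at LRR (target: (2*0)): (((27*(6*y))+(27*(2*0)))*(y*z)) -> (((27*(6*y))+(27*0))*(y*z))
Apply FACTOR at L (target: ((27*(6*y))+(27*0))): (((27*(6*y))+(27*0))*(y*z)) -> ((27*((6*y)+0))*(y*z))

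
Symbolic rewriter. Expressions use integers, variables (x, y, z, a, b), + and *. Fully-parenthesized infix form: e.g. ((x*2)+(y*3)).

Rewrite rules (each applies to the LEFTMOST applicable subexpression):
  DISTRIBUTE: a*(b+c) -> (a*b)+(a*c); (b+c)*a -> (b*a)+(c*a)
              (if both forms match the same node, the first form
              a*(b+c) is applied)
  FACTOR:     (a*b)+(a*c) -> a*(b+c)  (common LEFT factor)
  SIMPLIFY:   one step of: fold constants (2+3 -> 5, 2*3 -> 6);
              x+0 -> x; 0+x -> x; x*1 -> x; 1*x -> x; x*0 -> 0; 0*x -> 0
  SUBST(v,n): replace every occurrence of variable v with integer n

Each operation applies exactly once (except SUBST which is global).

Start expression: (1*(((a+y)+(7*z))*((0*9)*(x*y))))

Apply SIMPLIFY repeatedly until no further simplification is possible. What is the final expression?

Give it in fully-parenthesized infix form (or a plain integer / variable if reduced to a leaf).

Start: (1*(((a+y)+(7*z))*((0*9)*(x*y))))
Step 1: at root: (1*(((a+y)+(7*z))*((0*9)*(x*y)))) -> (((a+y)+(7*z))*((0*9)*(x*y))); overall: (1*(((a+y)+(7*z))*((0*9)*(x*y)))) -> (((a+y)+(7*z))*((0*9)*(x*y)))
Step 2: at RL: (0*9) -> 0; overall: (((a+y)+(7*z))*((0*9)*(x*y))) -> (((a+y)+(7*z))*(0*(x*y)))
Step 3: at R: (0*(x*y)) -> 0; overall: (((a+y)+(7*z))*(0*(x*y))) -> (((a+y)+(7*z))*0)
Step 4: at root: (((a+y)+(7*z))*0) -> 0; overall: (((a+y)+(7*z))*0) -> 0
Fixed point: 0

Answer: 0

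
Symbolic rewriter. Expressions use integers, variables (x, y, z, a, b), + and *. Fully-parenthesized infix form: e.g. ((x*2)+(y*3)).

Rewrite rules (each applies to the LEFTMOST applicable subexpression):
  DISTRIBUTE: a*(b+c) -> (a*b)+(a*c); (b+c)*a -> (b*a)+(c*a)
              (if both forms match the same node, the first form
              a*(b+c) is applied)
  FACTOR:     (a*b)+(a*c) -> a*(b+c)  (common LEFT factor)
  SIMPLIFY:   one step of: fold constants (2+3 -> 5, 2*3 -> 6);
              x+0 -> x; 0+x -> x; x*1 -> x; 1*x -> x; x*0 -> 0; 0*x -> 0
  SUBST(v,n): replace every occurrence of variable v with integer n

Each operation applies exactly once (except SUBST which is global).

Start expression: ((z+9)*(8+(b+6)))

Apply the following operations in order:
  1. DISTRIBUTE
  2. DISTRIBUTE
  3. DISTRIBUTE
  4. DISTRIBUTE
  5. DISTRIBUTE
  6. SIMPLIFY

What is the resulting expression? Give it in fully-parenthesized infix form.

Answer: (((z*8)+72)+(((z*b)+(9*b))+((z*6)+(9*6))))

Derivation:
Start: ((z+9)*(8+(b+6)))
Apply DISTRIBUTE at root (target: ((z+9)*(8+(b+6)))): ((z+9)*(8+(b+6))) -> (((z+9)*8)+((z+9)*(b+6)))
Apply DISTRIBUTE at L (target: ((z+9)*8)): (((z+9)*8)+((z+9)*(b+6))) -> (((z*8)+(9*8))+((z+9)*(b+6)))
Apply DISTRIBUTE at R (target: ((z+9)*(b+6))): (((z*8)+(9*8))+((z+9)*(b+6))) -> (((z*8)+(9*8))+(((z+9)*b)+((z+9)*6)))
Apply DISTRIBUTE at RL (target: ((z+9)*b)): (((z*8)+(9*8))+(((z+9)*b)+((z+9)*6))) -> (((z*8)+(9*8))+(((z*b)+(9*b))+((z+9)*6)))
Apply DISTRIBUTE at RR (target: ((z+9)*6)): (((z*8)+(9*8))+(((z*b)+(9*b))+((z+9)*6))) -> (((z*8)+(9*8))+(((z*b)+(9*b))+((z*6)+(9*6))))
Apply SIMPLIFY at LR (target: (9*8)): (((z*8)+(9*8))+(((z*b)+(9*b))+((z*6)+(9*6)))) -> (((z*8)+72)+(((z*b)+(9*b))+((z*6)+(9*6))))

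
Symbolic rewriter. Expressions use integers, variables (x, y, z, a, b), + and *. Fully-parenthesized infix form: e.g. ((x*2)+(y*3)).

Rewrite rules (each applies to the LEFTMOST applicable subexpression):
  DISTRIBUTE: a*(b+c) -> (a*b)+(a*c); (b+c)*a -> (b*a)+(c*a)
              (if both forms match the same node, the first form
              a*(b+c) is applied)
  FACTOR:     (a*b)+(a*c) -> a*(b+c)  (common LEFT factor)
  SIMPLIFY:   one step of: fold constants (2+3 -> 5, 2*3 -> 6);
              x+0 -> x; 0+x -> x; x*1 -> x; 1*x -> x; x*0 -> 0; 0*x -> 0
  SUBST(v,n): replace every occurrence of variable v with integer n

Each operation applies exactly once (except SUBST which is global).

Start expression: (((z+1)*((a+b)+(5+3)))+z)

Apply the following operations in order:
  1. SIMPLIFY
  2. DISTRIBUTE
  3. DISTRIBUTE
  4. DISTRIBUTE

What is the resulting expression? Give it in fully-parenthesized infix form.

Answer: (((((z*a)+(1*a))+((z+1)*b))+((z+1)*8))+z)

Derivation:
Start: (((z+1)*((a+b)+(5+3)))+z)
Apply SIMPLIFY at LRR (target: (5+3)): (((z+1)*((a+b)+(5+3)))+z) -> (((z+1)*((a+b)+8))+z)
Apply DISTRIBUTE at L (target: ((z+1)*((a+b)+8))): (((z+1)*((a+b)+8))+z) -> ((((z+1)*(a+b))+((z+1)*8))+z)
Apply DISTRIBUTE at LL (target: ((z+1)*(a+b))): ((((z+1)*(a+b))+((z+1)*8))+z) -> (((((z+1)*a)+((z+1)*b))+((z+1)*8))+z)
Apply DISTRIBUTE at LLL (target: ((z+1)*a)): (((((z+1)*a)+((z+1)*b))+((z+1)*8))+z) -> (((((z*a)+(1*a))+((z+1)*b))+((z+1)*8))+z)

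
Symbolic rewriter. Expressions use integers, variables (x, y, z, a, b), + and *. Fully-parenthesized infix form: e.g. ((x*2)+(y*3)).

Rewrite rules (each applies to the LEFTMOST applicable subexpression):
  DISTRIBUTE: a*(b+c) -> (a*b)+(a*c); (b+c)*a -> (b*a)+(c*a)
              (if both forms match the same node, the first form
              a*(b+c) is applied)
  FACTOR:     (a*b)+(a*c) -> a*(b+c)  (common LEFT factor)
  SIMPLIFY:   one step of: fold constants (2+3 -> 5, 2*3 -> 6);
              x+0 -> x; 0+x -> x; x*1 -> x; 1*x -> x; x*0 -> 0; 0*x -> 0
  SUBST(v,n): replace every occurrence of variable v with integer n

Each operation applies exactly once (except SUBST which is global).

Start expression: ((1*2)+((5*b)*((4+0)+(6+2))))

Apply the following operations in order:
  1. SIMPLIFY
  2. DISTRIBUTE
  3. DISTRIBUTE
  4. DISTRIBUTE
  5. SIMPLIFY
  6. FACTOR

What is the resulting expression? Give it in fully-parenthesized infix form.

Start: ((1*2)+((5*b)*((4+0)+(6+2))))
Apply SIMPLIFY at L (target: (1*2)): ((1*2)+((5*b)*((4+0)+(6+2)))) -> (2+((5*b)*((4+0)+(6+2))))
Apply DISTRIBUTE at R (target: ((5*b)*((4+0)+(6+2)))): (2+((5*b)*((4+0)+(6+2)))) -> (2+(((5*b)*(4+0))+((5*b)*(6+2))))
Apply DISTRIBUTE at RL (target: ((5*b)*(4+0))): (2+(((5*b)*(4+0))+((5*b)*(6+2)))) -> (2+((((5*b)*4)+((5*b)*0))+((5*b)*(6+2))))
Apply DISTRIBUTE at RR (target: ((5*b)*(6+2))): (2+((((5*b)*4)+((5*b)*0))+((5*b)*(6+2)))) -> (2+((((5*b)*4)+((5*b)*0))+(((5*b)*6)+((5*b)*2))))
Apply SIMPLIFY at RLR (target: ((5*b)*0)): (2+((((5*b)*4)+((5*b)*0))+(((5*b)*6)+((5*b)*2)))) -> (2+((((5*b)*4)+0)+(((5*b)*6)+((5*b)*2))))
Apply FACTOR at RR (target: (((5*b)*6)+((5*b)*2))): (2+((((5*b)*4)+0)+(((5*b)*6)+((5*b)*2)))) -> (2+((((5*b)*4)+0)+((5*b)*(6+2))))

Answer: (2+((((5*b)*4)+0)+((5*b)*(6+2))))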